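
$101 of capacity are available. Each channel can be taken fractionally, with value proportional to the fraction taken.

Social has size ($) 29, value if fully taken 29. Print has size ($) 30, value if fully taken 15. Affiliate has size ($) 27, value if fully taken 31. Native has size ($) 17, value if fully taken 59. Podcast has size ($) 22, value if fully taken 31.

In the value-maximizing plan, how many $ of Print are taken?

6

Rank by value-to-size ratio: Native 59/17≈3.47, Podcast 31/22≈1.41, Affiliate 31/27≈1.15, Social 29/29≈1, Print 15/30≈0.5.
Take all of Native (17 $, value 59) → 84 $ left.
All 22 $ of Podcast fit (value 31) → 62 remain.
Affiliate: take in full, 27 $ for value 31 → 35 left.
Social: take in full, 29 $ for value 29 → 6 left.
Only 6 $ remain; take 6/30 of Print for value 15×6/30 = 3.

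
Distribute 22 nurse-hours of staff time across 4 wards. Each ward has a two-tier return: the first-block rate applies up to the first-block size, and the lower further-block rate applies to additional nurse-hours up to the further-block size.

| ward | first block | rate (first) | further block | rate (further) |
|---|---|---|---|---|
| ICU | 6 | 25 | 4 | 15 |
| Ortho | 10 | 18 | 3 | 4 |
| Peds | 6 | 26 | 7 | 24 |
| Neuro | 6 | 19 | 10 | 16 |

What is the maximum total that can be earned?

531

Rank every tier by rate: Peds/T1 26 > ICU/T1 25 > Peds/T2 24 > Neuro/T1 19 > Ortho/T1 18 > Neuro/T2 16 > ICU/T2 15 > Ortho/T2 4.
Peds/T1 (26): +6 ; 16 left.
Fill ICU T1 block (6 at 25) ; 10 left.
Peds/T2 (24): +7 ; 3 left.
Neuro/T1: +3 of 6 at 19; pool empty.
Total = 26×6 + 25×6 + 24×7 + 19×3 = 531.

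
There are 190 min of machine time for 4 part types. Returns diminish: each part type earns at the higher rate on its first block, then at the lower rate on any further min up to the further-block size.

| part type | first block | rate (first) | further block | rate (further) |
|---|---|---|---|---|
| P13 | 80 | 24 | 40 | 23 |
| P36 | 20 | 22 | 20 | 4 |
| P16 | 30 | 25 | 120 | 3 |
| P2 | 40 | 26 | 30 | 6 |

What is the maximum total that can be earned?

4630

Order all 8 blocks by rate: P2/first 26 > P16/first 25 > P13/first 24 > P13/second 23 > P36/first 22 > P2/second 6 > P36/second 4 > P16/second 3.
Fill P2 first block (40 at 26) ; 150 left.
P16/first (25): +30 ; 120 left.
P13/first (24): +80 ; 40 left.
P13 second at 23: fill all 40 ; 0 left.
Total = 26×40 + 25×30 + 24×80 + 23×40 = 4630.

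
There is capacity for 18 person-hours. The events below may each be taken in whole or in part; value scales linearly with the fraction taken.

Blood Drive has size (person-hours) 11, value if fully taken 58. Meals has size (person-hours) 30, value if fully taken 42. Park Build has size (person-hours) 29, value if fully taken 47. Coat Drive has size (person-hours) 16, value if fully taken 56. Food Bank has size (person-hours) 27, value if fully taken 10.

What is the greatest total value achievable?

82.5

Rank by value-to-size ratio: Blood Drive 58/11≈5.27, Coat Drive 56/16≈3.5, Park Build 47/29≈1.62, Meals 42/30≈1.4, Food Bank 10/27≈0.37.
Blood Drive: take in full, 11 person-hours for value 58 → 7 left.
7 person-hours left: a 7/16 share of Coat Drive gives 56×7/16 = 24.5.
Total value = 82.5.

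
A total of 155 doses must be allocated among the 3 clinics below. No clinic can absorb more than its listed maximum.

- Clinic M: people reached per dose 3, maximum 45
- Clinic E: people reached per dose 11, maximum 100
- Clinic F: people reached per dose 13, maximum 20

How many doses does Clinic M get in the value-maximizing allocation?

Rank by people reached per dose: Clinic F 13 > Clinic E 11 > Clinic M 3.
Give Clinic F 20 to hit its cap of 20 — 135 left.
Clinic E: +100 to 100 (cap) — 35 left.
Clinic M: +35 (room for 45) → 35. Pool exhausted.

35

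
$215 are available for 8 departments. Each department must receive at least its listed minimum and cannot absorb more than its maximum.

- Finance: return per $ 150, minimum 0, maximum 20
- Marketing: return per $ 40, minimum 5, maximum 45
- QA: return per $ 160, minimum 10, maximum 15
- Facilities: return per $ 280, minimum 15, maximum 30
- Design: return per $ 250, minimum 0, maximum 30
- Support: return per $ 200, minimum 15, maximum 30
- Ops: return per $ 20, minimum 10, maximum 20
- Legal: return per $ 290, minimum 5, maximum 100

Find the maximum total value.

Meeting every minimum uses 0+5+10+15+0+15+10+5 = 60 $, leaving 155.
Rank by return per $: Legal 290 > Facilities 280 > Design 250 > Support 200 > QA 160 > Finance 150 > Marketing 40 > Ops 20.
Legal: +95 to 100 (cap) ; 60 left.
Facilities: +15 to 30 (cap) ; 45 left.
Design: +30 to 30 (cap) ; 15 left.
Give Support 15 more to hit its cap of 30 ; 0 left.
Total = 40×5 + 160×10 + 280×30 + 250×30 + 200×30 + 20×10 + 290×100 = 52900.

52900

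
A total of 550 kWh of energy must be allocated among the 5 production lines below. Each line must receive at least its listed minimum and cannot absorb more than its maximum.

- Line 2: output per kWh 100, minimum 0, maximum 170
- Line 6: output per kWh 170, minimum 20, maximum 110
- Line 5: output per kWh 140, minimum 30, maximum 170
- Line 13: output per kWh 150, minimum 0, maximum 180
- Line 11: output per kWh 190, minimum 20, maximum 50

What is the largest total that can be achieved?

Meeting every minimum uses 0+20+30+0+20 = 70 kWh, leaving 480.
Order the production lines by output per kWh: Line 11 190 > Line 6 170 > Line 13 150 > Line 5 140 > Line 2 100.
Give Line 11 30 more to hit its cap of 50 — 450 left.
Line 6: +90 to 110 (cap) — 360 left.
Give Line 13 180 more to hit its cap of 180 — 180 left.
Give Line 5 140 more to hit its cap of 170 — 40 left.
Line 2 has room for 170 more but only 40 remain, so it gets 40.
Total = 100×40 + 170×110 + 140×170 + 150×180 + 190×50 = 83000.

83000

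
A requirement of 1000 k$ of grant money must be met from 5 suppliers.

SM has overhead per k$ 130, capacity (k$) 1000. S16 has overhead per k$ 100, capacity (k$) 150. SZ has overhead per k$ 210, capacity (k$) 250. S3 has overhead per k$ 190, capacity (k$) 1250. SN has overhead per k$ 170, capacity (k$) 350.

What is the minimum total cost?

125500

Use suppliers in increasing cost order.
S16 (100): use full 150 → 850 k$ to go.
SM (130): take the remaining 850 → done.
SN, S3, SZ: unused.
Cost = 150×100 + 850×130 = 125500.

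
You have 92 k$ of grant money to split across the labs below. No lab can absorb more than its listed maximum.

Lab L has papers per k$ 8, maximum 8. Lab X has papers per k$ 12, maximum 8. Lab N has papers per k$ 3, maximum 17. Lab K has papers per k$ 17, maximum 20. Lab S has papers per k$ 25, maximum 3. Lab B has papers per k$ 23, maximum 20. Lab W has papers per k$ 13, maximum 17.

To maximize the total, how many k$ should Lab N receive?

16

Highest papers per k$ first: Lab S 25 > Lab B 23 > Lab K 17 > Lab W 13 > Lab X 12 > Lab L 8 > Lab N 3.
Lab S takes 3 to reach its cap of 3 — 89 left.
Lab B takes 20 to reach its cap of 20 — 69 left.
Lab K takes 20 to reach its cap of 20 — 49 left.
Lab W takes 17 to reach its cap of 17 — 32 left.
Give Lab X 8 to hit its cap of 8 — 24 left.
Give Lab L 8 to hit its cap of 8 — 16 left.
Lab N: +16 (room for 17) → 16. Pool exhausted.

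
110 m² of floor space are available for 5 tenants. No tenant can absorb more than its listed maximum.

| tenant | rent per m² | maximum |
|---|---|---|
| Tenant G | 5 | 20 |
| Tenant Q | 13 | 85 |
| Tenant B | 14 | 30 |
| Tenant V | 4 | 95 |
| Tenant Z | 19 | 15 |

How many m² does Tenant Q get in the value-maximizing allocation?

Highest rent per m² first: Tenant Z 19 > Tenant B 14 > Tenant Q 13 > Tenant G 5 > Tenant V 4.
Tenant Z takes 15 to reach its cap of 15 → 95 left.
Give Tenant B 30 to hit its cap of 30 → 65 left.
Only 65 left; Tenant Q takes them to reach 65.

65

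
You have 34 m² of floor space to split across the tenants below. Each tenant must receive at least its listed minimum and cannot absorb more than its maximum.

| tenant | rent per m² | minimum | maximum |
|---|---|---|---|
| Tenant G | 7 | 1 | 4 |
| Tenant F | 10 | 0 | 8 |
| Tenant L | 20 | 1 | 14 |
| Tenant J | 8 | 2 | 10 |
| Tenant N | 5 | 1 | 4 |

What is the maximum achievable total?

452

Meeting every minimum uses 1+0+1+2+1 = 5 m², leaving 29.
Highest rent per m² first: Tenant L 20 > Tenant F 10 > Tenant J 8 > Tenant G 7 > Tenant N 5.
Give Tenant L 13 more to hit its cap of 14 — 16 left.
Tenant F takes 8 more to reach its cap of 8 — 8 left.
Tenant J: +8 to 10 (cap) — 0 left.
Total = 7×1 + 10×8 + 20×14 + 8×10 + 5×1 = 452.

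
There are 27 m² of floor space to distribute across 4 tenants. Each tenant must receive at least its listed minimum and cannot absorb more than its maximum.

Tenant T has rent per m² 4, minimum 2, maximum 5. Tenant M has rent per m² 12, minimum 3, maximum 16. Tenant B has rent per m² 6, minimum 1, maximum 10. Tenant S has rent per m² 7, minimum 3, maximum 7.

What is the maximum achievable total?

Meeting every minimum uses 2+3+1+3 = 9 m², leaving 18.
Highest rent per m² first: Tenant M 12 > Tenant S 7 > Tenant B 6 > Tenant T 4.
Tenant M takes 13 more to reach its cap of 16 ; 5 left.
Give Tenant S 4 more to hit its cap of 7 ; 1 left.
Only 1 left; Tenant B takes them to reach 2.
Total = 4×2 + 12×16 + 6×2 + 7×7 = 261.

261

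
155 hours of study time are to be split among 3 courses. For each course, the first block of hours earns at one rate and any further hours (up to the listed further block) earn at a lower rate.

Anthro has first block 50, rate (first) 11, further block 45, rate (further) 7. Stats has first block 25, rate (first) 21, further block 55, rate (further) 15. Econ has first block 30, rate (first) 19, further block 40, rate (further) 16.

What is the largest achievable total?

Order all 6 blocks by rate: Stats/first 21 > Econ/first 19 > Econ/second 16 > Stats/second 15 > Anthro/first 11 > Anthro/second 7.
Fill Stats first block (25 at 21) ; 130 left.
Fill Econ first block (30 at 19) ; 100 left.
Fill Econ second block (40 at 16) ; 60 left.
Stats/second (15): +55 ; 5 left.
5 remain; put them into Anthro first at 11.
Total = 21×25 + 19×30 + 16×40 + 15×55 + 11×5 = 2615.

2615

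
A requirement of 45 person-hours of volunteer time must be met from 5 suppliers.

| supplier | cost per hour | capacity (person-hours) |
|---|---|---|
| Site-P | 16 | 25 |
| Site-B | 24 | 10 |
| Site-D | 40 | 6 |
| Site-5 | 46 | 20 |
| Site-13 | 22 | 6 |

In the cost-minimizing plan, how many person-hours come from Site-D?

Cheapest first:
Site-P at 16: take all 25 person-hours — 20 still needed.
Take 6 from Site-13 at 22 — need 14 more.
Site-B (24): use full 10 — 4 person-hours to go.
Site-D at 40: take 4 of its 6 — requirement met.
Site-5: unused.

4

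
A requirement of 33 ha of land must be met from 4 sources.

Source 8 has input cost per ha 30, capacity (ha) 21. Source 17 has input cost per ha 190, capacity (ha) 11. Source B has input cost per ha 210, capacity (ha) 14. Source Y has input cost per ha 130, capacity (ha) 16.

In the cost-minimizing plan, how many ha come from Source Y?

Cheapest first:
Source 8 (30): use full 21 ; 12 ha to go.
Source Y (130): take the remaining 12 ; done.
Source 17, Source B: unused.

12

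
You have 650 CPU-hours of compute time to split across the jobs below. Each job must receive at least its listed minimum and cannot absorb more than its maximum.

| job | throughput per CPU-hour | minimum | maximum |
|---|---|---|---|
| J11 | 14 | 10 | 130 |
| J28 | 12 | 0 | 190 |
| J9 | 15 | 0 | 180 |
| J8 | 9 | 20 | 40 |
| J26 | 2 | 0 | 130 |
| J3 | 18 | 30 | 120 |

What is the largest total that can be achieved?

Meeting every minimum uses 10+0+0+20+0+30 = 60 CPU-hours, leaving 590.
Rank by throughput per CPU-hour: J3 18 > J9 15 > J11 14 > J28 12 > J8 9 > J26 2.
J3: +90 to 120 (cap) — 500 left.
J9 takes 180 more to reach its cap of 180 — 320 left.
J11: +120 to 130 (cap) — 200 left.
J28: +190 to 190 (cap) — 10 left.
J8: +10 (room for 20) → 30. Pool exhausted.
Total = 14×130 + 12×190 + 15×180 + 9×30 + 18×120 = 9230.

9230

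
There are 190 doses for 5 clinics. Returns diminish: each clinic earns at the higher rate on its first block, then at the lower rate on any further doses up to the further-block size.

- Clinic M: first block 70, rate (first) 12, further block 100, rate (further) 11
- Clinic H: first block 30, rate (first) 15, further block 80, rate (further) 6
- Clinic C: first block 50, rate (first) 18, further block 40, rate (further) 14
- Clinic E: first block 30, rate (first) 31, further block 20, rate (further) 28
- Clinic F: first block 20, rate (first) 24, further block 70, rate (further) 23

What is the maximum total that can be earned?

Rank every tier by rate: Clinic E/T1 31 > Clinic E/T2 28 > Clinic F/T1 24 > Clinic F/T2 23 > Clinic C/T1 18 > Clinic H/T1 15 > Clinic C/T2 14 > Clinic M/T1 12 > Clinic M/T2 11 > Clinic H/T2 6.
Clinic E T1 at 31: fill all 30 ; 160 left.
Clinic E/T2 (28): +20 ; 140 left.
Clinic F T1 at 24: fill all 20 ; 120 left.
Clinic F/T2 (23): +70 ; 50 left.
Clinic C/T1 (18): +50 ; 0 left.
Total = 31×30 + 28×20 + 24×20 + 23×70 + 18×50 = 4480.

4480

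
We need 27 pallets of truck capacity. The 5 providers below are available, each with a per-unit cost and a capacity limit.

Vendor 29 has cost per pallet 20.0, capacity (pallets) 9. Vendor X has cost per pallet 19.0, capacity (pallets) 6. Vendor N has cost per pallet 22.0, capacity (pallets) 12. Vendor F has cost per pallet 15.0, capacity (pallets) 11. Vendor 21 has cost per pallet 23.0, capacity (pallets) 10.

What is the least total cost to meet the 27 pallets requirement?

Use providers in increasing cost order.
Vendor F at 15.0: take all 11 pallets ; 16 still needed.
Vendor X (19.0): use full 6 ; 10 pallets to go.
Take 9 from Vendor 29 at 20.0 ; need 1 more.
Vendor N at 22.0: take 1 of its 12 ; requirement met.
Vendor 21: unused.
Cost = 11×15.0 + 6×19.0 + 9×20.0 + 1×22.0 = 481.

481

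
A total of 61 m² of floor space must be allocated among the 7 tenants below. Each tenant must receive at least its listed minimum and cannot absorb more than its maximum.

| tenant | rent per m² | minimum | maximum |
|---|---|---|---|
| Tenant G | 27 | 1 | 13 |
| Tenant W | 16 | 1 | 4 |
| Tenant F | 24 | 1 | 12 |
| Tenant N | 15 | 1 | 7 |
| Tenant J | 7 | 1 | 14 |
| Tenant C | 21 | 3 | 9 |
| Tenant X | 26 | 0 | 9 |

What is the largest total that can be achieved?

Meeting every minimum uses 1+1+1+1+1+3+0 = 8 m², leaving 53.
Order the tenants by rent per m²: Tenant G 27 > Tenant X 26 > Tenant F 24 > Tenant C 21 > Tenant W 16 > Tenant N 15 > Tenant J 7.
Tenant G takes 12 more to reach its cap of 13 ; 41 left.
Give Tenant X 9 more to hit its cap of 9 ; 32 left.
Tenant F: +11 to 12 (cap) ; 21 left.
Tenant C takes 6 more to reach its cap of 9 ; 15 left.
Give Tenant W 3 more to hit its cap of 4 ; 12 left.
Tenant N: +6 to 7 (cap) ; 6 left.
Tenant J has room for 13 more but only 6 remain, so it gets 7.
Total = 27×13 + 16×4 + 24×12 + 15×7 + 7×7 + 21×9 + 26×9 = 1280.

1280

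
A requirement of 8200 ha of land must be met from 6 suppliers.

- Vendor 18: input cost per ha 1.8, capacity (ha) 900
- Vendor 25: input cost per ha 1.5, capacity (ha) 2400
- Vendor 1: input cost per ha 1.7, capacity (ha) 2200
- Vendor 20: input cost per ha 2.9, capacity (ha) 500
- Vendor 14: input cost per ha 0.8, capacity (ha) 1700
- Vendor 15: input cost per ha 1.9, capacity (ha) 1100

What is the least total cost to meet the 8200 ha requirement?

Use suppliers in increasing cost order.
Vendor 14 at 0.8: take all 1700 ha ; 6500 still needed.
Take 2400 from Vendor 25 at 1.5 ; need 4100 more.
Vendor 1 (1.7): use full 2200 ; 1900 ha to go.
Take 900 from Vendor 18 at 1.8 ; need 1000 more.
Vendor 15 at 1.9: take 1000 of its 1100 ; requirement met.
Vendor 20: unused.
Cost = 1700×0.8 + 2400×1.5 + 2200×1.7 + 900×1.8 + 1000×1.9 = 12220.

12220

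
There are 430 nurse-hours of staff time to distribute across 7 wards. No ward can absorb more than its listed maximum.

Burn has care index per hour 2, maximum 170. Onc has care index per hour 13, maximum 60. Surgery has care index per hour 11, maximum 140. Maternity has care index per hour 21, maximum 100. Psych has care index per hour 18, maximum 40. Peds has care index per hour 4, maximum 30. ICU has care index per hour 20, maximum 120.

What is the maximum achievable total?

Order the wards by care index per hour: Maternity 21 > ICU 20 > Psych 18 > Onc 13 > Surgery 11 > Peds 4 > Burn 2.
Maternity: +100 to 100 (cap) → 330 left.
ICU: +120 to 120 (cap) → 210 left.
Psych: +40 to 40 (cap) → 170 left.
Give Onc 60 to hit its cap of 60 → 110 left.
Surgery: +110 (room for 140) → 110. Pool exhausted.
Total = 13×60 + 11×110 + 21×100 + 18×40 + 20×120 = 7210.

7210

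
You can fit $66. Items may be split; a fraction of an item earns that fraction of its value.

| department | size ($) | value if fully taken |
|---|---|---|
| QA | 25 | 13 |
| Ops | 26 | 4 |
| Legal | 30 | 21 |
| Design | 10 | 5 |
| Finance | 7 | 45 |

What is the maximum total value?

Rank by value-to-size ratio: Finance 45/7≈6.43, Legal 21/30≈0.7, QA 13/25≈0.52, Design 5/10≈0.5, Ops 4/26≈0.154.
Finance: take in full, 7 $ for value 45 ; 59 left.
All 30 $ of Legal fit (value 21) ; 29 remain.
Take all of QA (25 $, value 13) ; 4 $ left.
4 $ left: a 4/10 share of Design gives 5×4/10 = 2.
Total value = 81.

81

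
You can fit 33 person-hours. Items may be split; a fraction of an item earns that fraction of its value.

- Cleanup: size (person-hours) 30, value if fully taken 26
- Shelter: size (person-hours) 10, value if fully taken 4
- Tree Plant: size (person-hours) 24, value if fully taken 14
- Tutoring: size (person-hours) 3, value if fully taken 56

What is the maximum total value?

82

Sort by value density: Tutoring 56/3≈18.7, Cleanup 26/30≈0.867, Tree Plant 14/24≈0.583, Shelter 4/10≈0.4.
All 3 person-hours of Tutoring fit (value 56) — 30 remain.
Take all of Cleanup (30 person-hours, value 26) — 0 person-hours left.
Total value = 82.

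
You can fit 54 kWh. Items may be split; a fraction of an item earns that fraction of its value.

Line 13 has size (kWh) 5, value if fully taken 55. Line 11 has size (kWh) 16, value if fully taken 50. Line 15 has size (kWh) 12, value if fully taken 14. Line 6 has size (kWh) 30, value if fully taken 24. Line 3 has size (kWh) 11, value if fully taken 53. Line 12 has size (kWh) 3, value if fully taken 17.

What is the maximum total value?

Best value per unit of size first: Line 13 55/5≈11, Line 12 17/3≈5.67, Line 3 53/11≈4.82, Line 11 50/16≈3.12, Line 15 14/12≈1.17, Line 6 24/30≈0.8.
Take all of Line 13 (5 kWh, value 55) ; 49 kWh left.
All 3 kWh of Line 12 fit (value 17) ; 46 remain.
Take all of Line 3 (11 kWh, value 53) ; 35 kWh left.
Line 11: take in full, 16 kWh for value 50 ; 19 left.
All 12 kWh of Line 15 fit (value 14) ; 7 remain.
Only 7 kWh remain; take 7/30 of Line 6 for value 24×7/30 = 5.6.
Total value = 194.6.

194.6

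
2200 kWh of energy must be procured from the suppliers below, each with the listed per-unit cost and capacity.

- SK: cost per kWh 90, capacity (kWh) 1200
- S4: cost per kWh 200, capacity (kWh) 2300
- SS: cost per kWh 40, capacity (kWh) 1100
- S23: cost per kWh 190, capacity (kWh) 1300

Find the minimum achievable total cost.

Cheapest first:
Take 1100 from SS at 40 ; need 1100 more.
Take 1100 from SK at 90 to finish.
S23, S4: unused.
Cost = 1100×40 + 1100×90 = 143000.

143000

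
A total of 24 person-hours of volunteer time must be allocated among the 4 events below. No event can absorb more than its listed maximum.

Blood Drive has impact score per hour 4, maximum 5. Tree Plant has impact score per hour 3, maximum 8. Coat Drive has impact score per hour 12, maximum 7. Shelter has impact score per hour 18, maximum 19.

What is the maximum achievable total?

Highest impact score per hour first: Shelter 18 > Coat Drive 12 > Blood Drive 4 > Tree Plant 3.
Give Shelter 19 to hit its cap of 19 ; 5 left.
Coat Drive has room for 7 but only 5 remain, so it gets 5.
Total = 12×5 + 18×19 = 402.

402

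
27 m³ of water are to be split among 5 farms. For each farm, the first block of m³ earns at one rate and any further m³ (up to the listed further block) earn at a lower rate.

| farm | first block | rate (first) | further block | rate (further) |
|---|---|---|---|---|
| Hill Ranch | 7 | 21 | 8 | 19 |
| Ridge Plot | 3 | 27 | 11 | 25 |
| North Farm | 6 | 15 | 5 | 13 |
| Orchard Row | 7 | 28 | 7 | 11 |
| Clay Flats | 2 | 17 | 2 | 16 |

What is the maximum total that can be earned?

678

Treat each block as its own option and order by rate: Orchard Row/first 28 > Ridge Plot/first 27 > Ridge Plot/second 25 > Hill Ranch/first 21 > Hill Ranch/second 19 > Clay Flats/first 17 > Clay Flats/second 16 > North Farm/first 15 > North Farm/second 13 > Orchard Row/second 11.
Orchard Row/first (28): +7 ; 20 left.
Fill Ridge Plot first block (3 at 27) ; 17 left.
Fill Ridge Plot second block (11 at 25) ; 6 left.
Hill Ranch first at 21: only 6 left, fill 6.
Total = 28×7 + 27×3 + 25×11 + 21×6 = 678.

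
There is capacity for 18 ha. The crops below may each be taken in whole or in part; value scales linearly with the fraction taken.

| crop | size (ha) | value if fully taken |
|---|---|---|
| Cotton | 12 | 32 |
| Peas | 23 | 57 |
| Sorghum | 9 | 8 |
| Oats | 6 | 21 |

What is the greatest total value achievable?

Sort by value density: Oats 21/6≈3.5, Cotton 32/12≈2.67, Peas 57/23≈2.48, Sorghum 8/9≈0.889.
All 6 ha of Oats fit (value 21) → 12 remain.
Cotton: take in full, 12 ha for value 32 → 0 left.
Total value = 53.

53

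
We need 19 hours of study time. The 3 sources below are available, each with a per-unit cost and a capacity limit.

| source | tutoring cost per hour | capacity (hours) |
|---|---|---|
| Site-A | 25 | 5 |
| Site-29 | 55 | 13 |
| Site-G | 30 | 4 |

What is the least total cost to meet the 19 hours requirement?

Use sources in increasing cost order.
Site-A (25): use full 5 ; 14 hours to go.
Take 4 from Site-G at 30 ; need 10 more.
Site-29 at 55: take 10 of its 13 ; requirement met.
Cost = 5×25 + 4×30 + 10×55 = 795.

795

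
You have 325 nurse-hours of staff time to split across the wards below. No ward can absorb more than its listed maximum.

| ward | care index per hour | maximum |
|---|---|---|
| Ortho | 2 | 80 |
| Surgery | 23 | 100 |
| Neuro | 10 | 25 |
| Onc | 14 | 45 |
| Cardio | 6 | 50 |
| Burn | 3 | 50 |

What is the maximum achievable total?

Highest care index per hour first: Surgery 23 > Onc 14 > Neuro 10 > Cardio 6 > Burn 3 > Ortho 2.
Surgery takes 100 to reach its cap of 100 ; 225 left.
Onc: +45 to 45 (cap) ; 180 left.
Give Neuro 25 to hit its cap of 25 ; 155 left.
Cardio: +50 to 50 (cap) ; 105 left.
Give Burn 50 to hit its cap of 50 ; 55 left.
Only 55 left; Ortho takes them to reach 55.
Total = 2×55 + 23×100 + 10×25 + 14×45 + 6×50 + 3×50 = 3740.

3740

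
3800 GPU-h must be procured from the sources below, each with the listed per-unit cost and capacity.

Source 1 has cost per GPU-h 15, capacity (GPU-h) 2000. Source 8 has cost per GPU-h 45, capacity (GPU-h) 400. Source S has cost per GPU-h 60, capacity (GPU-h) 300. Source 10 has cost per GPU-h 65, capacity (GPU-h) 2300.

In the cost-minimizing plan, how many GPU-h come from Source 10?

Use sources in increasing cost order.
Take 2000 from Source 1 at 15 → need 1800 more.
Take 400 from Source 8 at 45 → need 1400 more.
Source S (60): use full 300 → 1100 GPU-h to go.
Take 1100 from Source 10 at 65 to finish.

1100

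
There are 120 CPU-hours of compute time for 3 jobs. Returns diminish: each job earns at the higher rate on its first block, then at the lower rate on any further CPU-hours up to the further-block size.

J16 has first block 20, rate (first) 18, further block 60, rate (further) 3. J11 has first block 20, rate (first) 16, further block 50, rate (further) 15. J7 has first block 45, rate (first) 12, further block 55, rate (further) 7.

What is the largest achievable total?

1790

Treat each block as its own option and order by rate: J16/T1 18 > J11/T1 16 > J11/T2 15 > J7/T1 12 > J7/T2 7 > J16/T2 3.
J16 T1 at 18: fill all 20 ; 100 left.
Fill J11 T1 block (20 at 16) ; 80 left.
Fill J11 T2 block (50 at 15) ; 30 left.
30 remain; put them into J7 T1 at 12.
Total = 18×20 + 16×20 + 15×50 + 12×30 = 1790.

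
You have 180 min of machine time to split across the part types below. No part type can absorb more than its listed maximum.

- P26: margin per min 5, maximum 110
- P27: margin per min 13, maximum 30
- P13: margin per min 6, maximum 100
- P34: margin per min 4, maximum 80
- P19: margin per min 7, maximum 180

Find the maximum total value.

1440

Highest margin per min first: P27 13 > P19 7 > P13 6 > P26 5 > P34 4.
Give P27 30 to hit its cap of 30 → 150 left.
Only 150 left; P19 takes them to reach 150.
Total = 13×30 + 7×150 = 1440.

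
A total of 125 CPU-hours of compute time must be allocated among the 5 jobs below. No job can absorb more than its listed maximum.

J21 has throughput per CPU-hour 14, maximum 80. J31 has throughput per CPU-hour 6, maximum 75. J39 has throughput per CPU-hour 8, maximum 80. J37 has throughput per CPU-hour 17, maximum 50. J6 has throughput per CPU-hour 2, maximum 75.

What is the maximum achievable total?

1900

Rank by throughput per CPU-hour: J37 17 > J21 14 > J39 8 > J31 6 > J6 2.
J37: +50 to 50 (cap) ; 75 left.
Only 75 left; J21 takes them to reach 75.
Total = 14×75 + 17×50 = 1900.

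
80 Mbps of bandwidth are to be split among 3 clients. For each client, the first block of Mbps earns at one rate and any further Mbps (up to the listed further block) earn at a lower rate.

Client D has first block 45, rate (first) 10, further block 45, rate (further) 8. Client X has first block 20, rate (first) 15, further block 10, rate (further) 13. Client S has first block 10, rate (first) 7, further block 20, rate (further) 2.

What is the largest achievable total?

Rank every tier by rate: Client X/first 15 > Client X/second 13 > Client D/first 10 > Client D/second 8 > Client S/first 7 > Client S/second 2.
Client X/first (15): +20 → 60 left.
Fill Client X second block (10 at 13) → 50 left.
Fill Client D first block (45 at 10) → 5 left.
5 remain; put them into Client D second at 8.
Total = 15×20 + 13×10 + 10×45 + 8×5 = 920.

920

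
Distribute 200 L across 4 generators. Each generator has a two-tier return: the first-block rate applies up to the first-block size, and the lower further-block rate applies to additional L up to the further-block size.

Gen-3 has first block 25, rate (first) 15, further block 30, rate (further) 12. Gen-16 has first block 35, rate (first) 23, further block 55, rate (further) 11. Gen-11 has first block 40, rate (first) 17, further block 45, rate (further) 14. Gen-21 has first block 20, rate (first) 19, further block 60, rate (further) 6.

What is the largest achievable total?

Rank every tier by rate: Gen-16/T1 23 > Gen-21/T1 19 > Gen-11/T1 17 > Gen-3/T1 15 > Gen-11/T2 14 > Gen-3/T2 12 > Gen-16/T2 11 > Gen-21/T2 6.
Gen-16/T1 (23): +35 → 165 left.
Gen-21/T1 (19): +20 → 145 left.
Gen-11/T1 (17): +40 → 105 left.
Gen-3/T1 (15): +25 → 80 left.
Gen-11 T2 at 14: fill all 45 → 35 left.
Gen-3 T2 at 12: fill all 30 → 5 left.
Gen-16/T2: +5 of 55 at 11; pool empty.
Total = 23×35 + 19×20 + 17×40 + 15×25 + 14×45 + 12×30 + 11×5 = 3285.

3285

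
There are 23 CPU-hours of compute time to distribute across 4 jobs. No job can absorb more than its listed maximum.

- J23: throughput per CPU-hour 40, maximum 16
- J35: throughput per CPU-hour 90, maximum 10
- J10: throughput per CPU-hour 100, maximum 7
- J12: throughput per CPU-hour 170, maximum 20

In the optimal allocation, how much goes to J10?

3

Order the jobs by throughput per CPU-hour: J12 170 > J10 100 > J35 90 > J23 40.
J12: +20 to 20 (cap) ; 3 left.
J10 has room for 7 but only 3 remain, so it gets 3.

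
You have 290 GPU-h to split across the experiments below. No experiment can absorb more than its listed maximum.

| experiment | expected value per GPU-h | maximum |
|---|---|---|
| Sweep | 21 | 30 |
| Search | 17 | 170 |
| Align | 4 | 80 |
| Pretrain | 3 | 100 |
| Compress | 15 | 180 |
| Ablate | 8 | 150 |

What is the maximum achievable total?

Highest expected value per GPU-h first: Sweep 21 > Search 17 > Compress 15 > Ablate 8 > Align 4 > Pretrain 3.
Sweep: +30 to 30 (cap) ; 260 left.
Give Search 170 to hit its cap of 170 ; 90 left.
Only 90 left; Compress takes them to reach 90.
Total = 21×30 + 17×170 + 15×90 = 4870.

4870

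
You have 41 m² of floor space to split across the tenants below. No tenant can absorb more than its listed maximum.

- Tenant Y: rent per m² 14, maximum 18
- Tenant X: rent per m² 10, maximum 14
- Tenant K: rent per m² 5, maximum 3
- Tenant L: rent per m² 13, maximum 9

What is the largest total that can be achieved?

509

Order the tenants by rent per m²: Tenant Y 14 > Tenant L 13 > Tenant X 10 > Tenant K 5.
Tenant Y takes 18 to reach its cap of 18 — 23 left.
Tenant L: +9 to 9 (cap) — 14 left.
Give Tenant X 14 to hit its cap of 14 — 0 left.
Total = 14×18 + 10×14 + 13×9 = 509.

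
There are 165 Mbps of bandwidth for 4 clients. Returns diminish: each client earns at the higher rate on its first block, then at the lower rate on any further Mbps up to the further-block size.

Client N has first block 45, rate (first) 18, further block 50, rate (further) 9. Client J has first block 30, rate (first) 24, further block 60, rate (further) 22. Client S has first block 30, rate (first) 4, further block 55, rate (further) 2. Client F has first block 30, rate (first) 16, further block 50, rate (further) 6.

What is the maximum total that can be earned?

Order all 8 blocks by rate: Client J/tier1 24 > Client J/tier2 22 > Client N/tier1 18 > Client F/tier1 16 > Client N/tier2 9 > Client F/tier2 6 > Client S/tier1 4 > Client S/tier2 2.
Fill Client J tier1 block (30 at 24) ; 135 left.
Client J/tier2 (22): +60 ; 75 left.
Client N/tier1 (18): +45 ; 30 left.
Client F/tier1 (16): +30 ; 0 left.
Total = 24×30 + 22×60 + 18×45 + 16×30 = 3330.

3330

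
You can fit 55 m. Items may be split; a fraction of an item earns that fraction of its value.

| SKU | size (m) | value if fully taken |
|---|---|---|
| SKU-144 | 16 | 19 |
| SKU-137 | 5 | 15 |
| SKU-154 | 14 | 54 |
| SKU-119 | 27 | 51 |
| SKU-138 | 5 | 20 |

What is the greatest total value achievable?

144.75

Best value per unit of size first: SKU-138 20/5≈4, SKU-154 54/14≈3.86, SKU-137 15/5≈3, SKU-119 51/27≈1.89, SKU-144 19/16≈1.19.
All 5 m of SKU-138 fit (value 20) → 50 remain.
SKU-154: take in full, 14 m for value 54 → 36 left.
All 5 m of SKU-137 fit (value 15) → 31 remain.
SKU-119: take in full, 27 m for value 51 → 4 left.
Fill the last 4 m with part of SKU-144: 4/16 of it earns 4.75.
Total value = 144.75.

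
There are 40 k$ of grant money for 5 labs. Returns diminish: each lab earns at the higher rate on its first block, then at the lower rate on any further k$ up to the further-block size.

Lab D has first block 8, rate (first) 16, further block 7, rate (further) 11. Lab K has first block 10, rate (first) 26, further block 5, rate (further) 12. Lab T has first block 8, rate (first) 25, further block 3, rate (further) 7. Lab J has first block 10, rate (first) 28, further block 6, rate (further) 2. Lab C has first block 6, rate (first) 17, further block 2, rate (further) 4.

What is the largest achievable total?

Treat each block as its own option and order by rate: Lab J/tier1 28 > Lab K/tier1 26 > Lab T/tier1 25 > Lab C/tier1 17 > Lab D/tier1 16 > Lab K/tier2 12 > Lab D/tier2 11 > Lab T/tier2 7 > Lab C/tier2 4 > Lab J/tier2 2.
Lab J tier1 at 28: fill all 10 ; 30 left.
Lab K tier1 at 26: fill all 10 ; 20 left.
Fill Lab T tier1 block (8 at 25) ; 12 left.
Fill Lab C tier1 block (6 at 17) ; 6 left.
Lab D/tier1: +6 of 8 at 16; pool empty.
Total = 28×10 + 26×10 + 25×8 + 17×6 + 16×6 = 938.

938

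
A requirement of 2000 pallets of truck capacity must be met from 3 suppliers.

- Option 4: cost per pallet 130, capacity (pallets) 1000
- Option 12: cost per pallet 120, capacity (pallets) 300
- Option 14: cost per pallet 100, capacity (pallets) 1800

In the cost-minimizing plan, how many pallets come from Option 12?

200

Cheapest first:
Take 1800 from Option 14 at 100 ; need 200 more.
Take 200 from Option 12 at 120 to finish.
Option 4: unused.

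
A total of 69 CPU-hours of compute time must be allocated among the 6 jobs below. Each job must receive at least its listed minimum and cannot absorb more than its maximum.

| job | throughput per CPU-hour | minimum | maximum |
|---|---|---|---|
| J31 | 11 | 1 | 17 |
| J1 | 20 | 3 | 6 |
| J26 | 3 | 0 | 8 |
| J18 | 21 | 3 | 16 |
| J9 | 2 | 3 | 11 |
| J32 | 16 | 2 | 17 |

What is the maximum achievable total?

Meeting every minimum uses 1+3+0+3+3+2 = 12 CPU-hours, leaving 57.
Rank by throughput per CPU-hour: J18 21 > J1 20 > J32 16 > J31 11 > J26 3 > J9 2.
J18 takes 13 more to reach its cap of 16 → 44 left.
J1 takes 3 more to reach its cap of 6 → 41 left.
Give J32 15 more to hit its cap of 17 → 26 left.
J31 takes 16 more to reach its cap of 17 → 10 left.
J26 takes 8 more to reach its cap of 8 → 2 left.
J9: +2 (room for 8) → 5. Pool exhausted.
Total = 11×17 + 20×6 + 3×8 + 21×16 + 2×5 + 16×17 = 949.

949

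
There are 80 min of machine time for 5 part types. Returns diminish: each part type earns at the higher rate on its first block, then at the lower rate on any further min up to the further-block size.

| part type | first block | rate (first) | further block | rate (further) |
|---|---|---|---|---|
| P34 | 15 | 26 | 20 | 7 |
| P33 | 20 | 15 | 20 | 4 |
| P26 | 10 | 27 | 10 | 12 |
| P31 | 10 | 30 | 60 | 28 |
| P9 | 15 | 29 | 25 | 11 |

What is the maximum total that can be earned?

2275

Order all 10 blocks by rate: P31/T1 30 > P9/T1 29 > P31/T2 28 > P26/T1 27 > P34/T1 26 > P33/T1 15 > P26/T2 12 > P9/T2 11 > P34/T2 7 > P33/T2 4.
P31 T1 at 30: fill all 10 ; 70 left.
P9/T1 (29): +15 ; 55 left.
P31 T2 at 28: only 55 left, fill 55.
Total = 30×10 + 29×15 + 28×55 = 2275.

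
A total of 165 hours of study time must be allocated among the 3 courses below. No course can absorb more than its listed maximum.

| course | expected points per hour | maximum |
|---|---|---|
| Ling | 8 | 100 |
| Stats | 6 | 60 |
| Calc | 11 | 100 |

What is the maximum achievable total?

1620

Order the courses by expected points per hour: Calc 11 > Ling 8 > Stats 6.
Give Calc 100 to hit its cap of 100 ; 65 left.
Ling has room for 100 but only 65 remain, so it gets 65.
Total = 8×65 + 11×100 = 1620.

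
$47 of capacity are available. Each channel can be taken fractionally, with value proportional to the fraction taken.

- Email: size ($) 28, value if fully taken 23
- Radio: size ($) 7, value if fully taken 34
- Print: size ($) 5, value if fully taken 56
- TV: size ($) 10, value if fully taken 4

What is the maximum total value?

Best value per unit of size first: Print 56/5≈11.2, Radio 34/7≈4.86, Email 23/28≈0.821, TV 4/10≈0.4.
Print: take in full, 5 $ for value 56 ; 42 left.
All 7 $ of Radio fit (value 34) ; 35 remain.
Take all of Email (28 $, value 23) ; 7 $ left.
7 $ left: a 7/10 share of TV gives 4×7/10 = 2.8.
Total value = 115.8.

115.8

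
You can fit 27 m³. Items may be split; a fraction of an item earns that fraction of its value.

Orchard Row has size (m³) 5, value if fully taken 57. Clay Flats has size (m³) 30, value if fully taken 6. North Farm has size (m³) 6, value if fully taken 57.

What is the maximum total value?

117.2

Best value per unit of size first: Orchard Row 57/5≈11.4, North Farm 57/6≈9.5, Clay Flats 6/30≈0.2.
Take all of Orchard Row (5 m³, value 57) → 22 m³ left.
North Farm: take in full, 6 m³ for value 57 → 16 left.
16 m³ left: a 16/30 share of Clay Flats gives 6×16/30 = 3.2.
Total value = 117.2.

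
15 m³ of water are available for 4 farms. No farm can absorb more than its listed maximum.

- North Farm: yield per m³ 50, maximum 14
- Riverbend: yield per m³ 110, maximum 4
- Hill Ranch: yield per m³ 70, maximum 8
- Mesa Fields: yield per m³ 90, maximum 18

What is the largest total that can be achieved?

1430

Highest yield per m³ first: Riverbend 110 > Mesa Fields 90 > Hill Ranch 70 > North Farm 50.
Riverbend: +4 to 4 (cap) ; 11 left.
Mesa Fields has room for 18 but only 11 remain, so it gets 11.
Total = 110×4 + 90×11 = 1430.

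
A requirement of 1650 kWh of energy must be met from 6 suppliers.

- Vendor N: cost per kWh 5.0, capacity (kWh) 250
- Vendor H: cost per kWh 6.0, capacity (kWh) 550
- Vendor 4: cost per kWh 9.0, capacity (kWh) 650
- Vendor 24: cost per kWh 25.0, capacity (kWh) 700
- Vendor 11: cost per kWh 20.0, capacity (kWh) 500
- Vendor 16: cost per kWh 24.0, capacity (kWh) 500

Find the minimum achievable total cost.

14400

Cheapest first:
Take 250 from Vendor N at 5.0 → need 1400 more.
Vendor H (6.0): use full 550 → 850 kWh to go.
Take 650 from Vendor 4 at 9.0 → need 200 more.
Vendor 11 (20.0): take the remaining 200 → done.
Vendor 16, Vendor 24: unused.
Cost = 250×5.0 + 550×6.0 + 650×9.0 + 200×20.0 = 14400.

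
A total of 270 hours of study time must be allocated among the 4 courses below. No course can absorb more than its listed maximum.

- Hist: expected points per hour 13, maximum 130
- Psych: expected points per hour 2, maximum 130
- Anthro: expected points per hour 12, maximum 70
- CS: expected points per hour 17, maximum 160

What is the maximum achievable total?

Rank by expected points per hour: CS 17 > Hist 13 > Anthro 12 > Psych 2.
CS takes 160 to reach its cap of 160 — 110 left.
Only 110 left; Hist takes them to reach 110.
Total = 13×110 + 17×160 = 4150.

4150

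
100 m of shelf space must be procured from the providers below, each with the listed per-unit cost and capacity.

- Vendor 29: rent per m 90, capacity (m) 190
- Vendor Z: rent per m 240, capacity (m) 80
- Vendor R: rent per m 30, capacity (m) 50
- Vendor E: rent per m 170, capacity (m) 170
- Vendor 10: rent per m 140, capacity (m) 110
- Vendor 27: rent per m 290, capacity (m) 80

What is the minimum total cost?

6000

Cheapest first:
Take 50 from Vendor R at 30 — need 50 more.
Take 50 from Vendor 29 at 90 to finish.
Vendor 10, Vendor E, Vendor Z, Vendor 27: unused.
Cost = 50×30 + 50×90 = 6000.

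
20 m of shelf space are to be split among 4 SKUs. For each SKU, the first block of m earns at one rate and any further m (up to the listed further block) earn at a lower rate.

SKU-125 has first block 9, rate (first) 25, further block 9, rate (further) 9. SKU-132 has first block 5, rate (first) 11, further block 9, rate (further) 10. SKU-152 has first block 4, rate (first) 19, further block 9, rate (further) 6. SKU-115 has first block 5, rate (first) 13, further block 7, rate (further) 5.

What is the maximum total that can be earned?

388

Order all 8 blocks by rate: SKU-125/first 25 > SKU-152/first 19 > SKU-115/first 13 > SKU-132/first 11 > SKU-132/second 10 > SKU-125/second 9 > SKU-152/second 6 > SKU-115/second 5.
SKU-125/first (25): +9 ; 11 left.
SKU-152/first (19): +4 ; 7 left.
SKU-115/first (13): +5 ; 2 left.
SKU-132 first at 11: only 2 left, fill 2.
Total = 25×9 + 19×4 + 13×5 + 11×2 = 388.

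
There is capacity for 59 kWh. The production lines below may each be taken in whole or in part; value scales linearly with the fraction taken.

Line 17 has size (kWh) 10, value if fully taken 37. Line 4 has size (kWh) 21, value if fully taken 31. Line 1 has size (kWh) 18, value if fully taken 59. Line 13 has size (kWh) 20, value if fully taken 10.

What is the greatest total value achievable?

132

Rank by value-to-size ratio: Line 17 37/10≈3.7, Line 1 59/18≈3.28, Line 4 31/21≈1.48, Line 13 10/20≈0.5.
Take all of Line 17 (10 kWh, value 37) → 49 kWh left.
Take all of Line 1 (18 kWh, value 59) → 31 kWh left.
Take all of Line 4 (21 kWh, value 31) → 10 kWh left.
Only 10 kWh remain; take 10/20 of Line 13 for value 10×10/20 = 5.
Total value = 132.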